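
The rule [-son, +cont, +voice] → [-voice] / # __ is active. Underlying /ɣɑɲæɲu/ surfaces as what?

The only segment in the rule's environment that also matches [-son, +cont, +voice] is /ɣ/. Applying [-voice] turns the voiced velar fricative into /x/ (voiceless velar fricative), giving [xɑɲæɲu].

[xɑɲæɲu]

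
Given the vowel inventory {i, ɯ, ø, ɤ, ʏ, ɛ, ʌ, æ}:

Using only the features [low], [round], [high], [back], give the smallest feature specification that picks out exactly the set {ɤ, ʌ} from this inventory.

[−high, +back]

/ɤ, ʌ/ are all [−high], [+back], and no other segment in the inventory matches both values. Dropping any one of them over-generates: [+back] alone would also admit /ɯ/; [−high] alone would also admit /ø, ɛ, æ/. No other single listed feature picks out exactly this set either, so fewer than two features will not do.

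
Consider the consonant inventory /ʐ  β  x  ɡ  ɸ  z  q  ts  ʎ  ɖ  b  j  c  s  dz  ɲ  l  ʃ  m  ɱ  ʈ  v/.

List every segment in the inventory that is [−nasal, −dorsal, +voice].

ʐ, β, z, ɖ, b, dz, l, v

First, the [−nasal] segments are /ʐ, β, x, ɡ, ɸ, z, q, ts, ʎ, ɖ, b, j, c, s, dz, l, ʃ, ʈ, v/.
Intersecting with [−dorsal] gives /ʐ, β, ɸ, z, ts, ɖ, b, s, dz, l, ʃ, ʈ, v/.
Among these, [+voice] leaves /ʐ, β, z, ɖ, b, dz, l, v/.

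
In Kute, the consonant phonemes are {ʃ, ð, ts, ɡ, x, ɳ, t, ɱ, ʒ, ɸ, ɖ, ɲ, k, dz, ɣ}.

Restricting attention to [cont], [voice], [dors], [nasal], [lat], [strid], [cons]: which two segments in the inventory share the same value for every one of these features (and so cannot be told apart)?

ɱ, ɳ

/ɱ/ (labiodental nasal) and /ɳ/ (retroflex nasal) are both [−continuant], [+voice], [−dorsal], [+nasal], [−lateral], [−strident], [+consonantal], so none of the listed features separates them. (They do differ in [labial] and [coronal], which are not among the given features.) Every other pair in the inventory differs on at least one listed feature.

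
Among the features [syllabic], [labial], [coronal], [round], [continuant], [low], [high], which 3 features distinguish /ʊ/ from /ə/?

/ʊ/ (high back rounded lax vowel) and /ə/ (mid central vowel (schwa)) agree on [+syllabic], [−coronal], [+continuant], [−low]. They differ on [labial] (/ʊ/ [+], /ə/ [−]), [round] (/ʊ/ [+], /ə/ [−]), [high] (/ʊ/ [+], /ə/ [−]).

[labial], [round], [high]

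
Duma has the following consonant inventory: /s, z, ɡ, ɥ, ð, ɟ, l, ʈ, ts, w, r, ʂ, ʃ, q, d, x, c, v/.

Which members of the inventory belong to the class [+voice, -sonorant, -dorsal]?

Eliminate segments failing any feature: /s, ʈ, ts, ʂ, ʃ, q, x, c/ are [-voice]; /ɡ, ɟ/ are [+dorsal]; /ɥ, l, w, r/ are [+sonorant]. The remaining /z, ð, d, v/ satisfy [+voice], [-sonorant], [-dorsal].

z, ð, d, v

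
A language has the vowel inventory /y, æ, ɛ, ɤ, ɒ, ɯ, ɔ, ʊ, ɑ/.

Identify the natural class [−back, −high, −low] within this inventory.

Eliminate segments failing any feature: /y/ is [+high]; /æ/ is [+low]; /ɤ, ɒ, ɯ, ɔ, ʊ, ɑ/ are [+back]. The remaining /ɛ/ satisfy [−back], [−high], [−low].

ɛ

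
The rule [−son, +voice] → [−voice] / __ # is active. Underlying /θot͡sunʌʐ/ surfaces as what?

The only segment in the rule's environment that also matches [−son, +voice] is /ʐ/. Applying [−voice] turns the voiced retroflex fricative into /ʂ/ (voiceless retroflex fricative), giving [θot͡sunʌʂ].

[θot͡sunʌʂ]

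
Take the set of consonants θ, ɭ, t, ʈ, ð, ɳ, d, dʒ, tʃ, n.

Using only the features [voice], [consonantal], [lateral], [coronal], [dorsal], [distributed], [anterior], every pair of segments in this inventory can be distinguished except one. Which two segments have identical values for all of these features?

/d/ (voiced alveolar stop) and /n/ (alveolar nasal) are both [+voice], [+consonantal], [-lateral], [+coronal], [-dorsal], [-distributed], [+anterior], so none of the listed features separates them. (They do differ in [sonorant] and [nasal], which are not among the given features.) Every other pair in the inventory differs on at least one listed feature.

d, n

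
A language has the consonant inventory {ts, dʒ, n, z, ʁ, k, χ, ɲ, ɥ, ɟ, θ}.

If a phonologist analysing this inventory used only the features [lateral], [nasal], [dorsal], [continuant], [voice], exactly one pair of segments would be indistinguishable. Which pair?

Both /ʁ/ and /ɥ/ are [-lateral], [-nasal], [+dorsal], [+continuant], [+voice]. Since the list omits [labial], [round], [high] and [back] — which do distinguish the voiced uvular fricative from the labial-palatal glide — this pair collapses; all other pairs remain distinct.

ʁ, ɥ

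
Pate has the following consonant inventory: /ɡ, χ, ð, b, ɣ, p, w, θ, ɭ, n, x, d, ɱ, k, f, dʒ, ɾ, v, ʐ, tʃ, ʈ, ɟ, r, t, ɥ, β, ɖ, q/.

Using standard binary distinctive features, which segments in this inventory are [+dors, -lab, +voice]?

Eliminate segments failing any feature: /χ, x, k, q/ are [-voice]; /ð, b, p, θ, ɭ, n, d, ɱ, f, dʒ, ɾ, v, ʐ, tʃ, ʈ, r, t, β, ɖ/ are [-dorsal]; /w, ɥ/ are [+labial]. The remaining /ɡ, ɣ, ɟ/ satisfy [+dorsal], [-labial], [+voice].

ɡ, ɣ, ɟ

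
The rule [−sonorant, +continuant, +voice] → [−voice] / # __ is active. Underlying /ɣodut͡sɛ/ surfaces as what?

/ɣ/ satisfies [−sonorant, +continuant, +voice] and sits in # __. The [−voice] counterpart of the voiced velar fricative is /x/. Other segments in /ɣodut͡sɛ/ either fail the structural description or are not in the environment, so the surface form is [xodut͡sɛ].

[xodut͡sɛ]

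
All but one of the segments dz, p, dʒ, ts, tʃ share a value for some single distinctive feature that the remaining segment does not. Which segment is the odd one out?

[delayed release] (equivalently [strident], [labial], [coronal]) groups all but one: /ts, tʃ, dʒ, dz/ share [+delayed release] while /p/ (voiceless bilabial stop) alone is [-delayed release]. Removing any other segment would not leave a single-feature class that excludes it.

p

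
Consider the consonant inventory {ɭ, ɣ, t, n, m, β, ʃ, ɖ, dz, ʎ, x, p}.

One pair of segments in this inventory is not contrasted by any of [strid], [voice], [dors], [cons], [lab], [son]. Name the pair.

/ɭ/ (retroflex lateral approximant) and /n/ (alveolar nasal) are both [−strident], [+voice], [−dorsal], [+consonantal], [−labial], [+sonorant], so none of the listed features separates them. (They do differ in [nasal], [lateral] and [anterior], which are not among the given features.) Every other pair in the inventory differs on at least one listed feature.

ɭ, n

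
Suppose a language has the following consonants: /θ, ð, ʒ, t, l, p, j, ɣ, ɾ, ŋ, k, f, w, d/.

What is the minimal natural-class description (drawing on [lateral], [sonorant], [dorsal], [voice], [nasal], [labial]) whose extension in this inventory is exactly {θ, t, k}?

Every target segment is [−voice], [−labial]; each remaining inventory member fails at least one of these. Each conjunct is needed — [−labial] alone would also admit /ð, ʒ, l, j, …/; [−voice] alone would also admit /p, f/ — and no other single listed feature has exactly this extension, so two is the minimum.

[−voice, −labial]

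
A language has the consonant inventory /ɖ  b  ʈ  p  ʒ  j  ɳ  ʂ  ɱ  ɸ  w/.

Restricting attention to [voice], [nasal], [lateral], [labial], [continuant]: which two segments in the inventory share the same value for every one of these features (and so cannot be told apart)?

ʒ, j

/ʒ/ (voiced postalveolar fricative) and /j/ (palatal glide) are both [+voice], [-nasal], [-lateral], [-labial], [+continuant], so none of the listed features separates them. (They do differ in [sonorant], [strident] and [dorsal], which are not among the given features.) Every other pair in the inventory differs on at least one listed feature.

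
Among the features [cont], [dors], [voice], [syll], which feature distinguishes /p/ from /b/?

/p/ is the voiceless bilabial stop and /b/ is the voiced bilabial stop. Both are [−continuant], [−dorsal], [−syllabic]. /p/ is [−voice] while /b/ is [+voice], so the distinguishing feature is [voice].

[voice]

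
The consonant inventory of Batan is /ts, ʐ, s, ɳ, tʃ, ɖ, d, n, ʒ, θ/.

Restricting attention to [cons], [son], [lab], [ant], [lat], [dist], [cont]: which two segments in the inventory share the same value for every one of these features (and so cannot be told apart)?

ts, d

/ts/ (voiceless alveolar affricate) and /d/ (voiced alveolar stop) are both [+consonantal], [−sonorant], [−labial], [+anterior], [−lateral], [−distributed], [−continuant], so none of the listed features separates them. (They do differ in [voice], [strident] and [delayed release], which are not among the given features.) Every other pair in the inventory differs on at least one listed feature.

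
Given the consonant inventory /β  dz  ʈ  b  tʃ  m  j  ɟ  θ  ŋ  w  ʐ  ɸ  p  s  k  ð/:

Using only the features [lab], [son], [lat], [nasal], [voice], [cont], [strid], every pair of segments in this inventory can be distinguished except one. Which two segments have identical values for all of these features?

k, ʈ

On the given features, /k/ and /ʈ/ have an identical profile: [-labial], [-sonorant], [-lateral], [-nasal], [-voice], [-continuant], [-strident]. No other two segments in the inventory coincide on all 7 features. (They do differ in [coronal] and [dorsal], which are not among the given features.)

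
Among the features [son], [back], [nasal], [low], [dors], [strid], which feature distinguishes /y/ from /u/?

/y/ is the high front rounded tense vowel and /u/ is the high back rounded tense vowel. Both are [+sonorant], [-nasal], [-low], [+dorsal], [-strident]. /y/ is [-back] while /u/ is [+back], so the distinguishing feature is [back].

[back]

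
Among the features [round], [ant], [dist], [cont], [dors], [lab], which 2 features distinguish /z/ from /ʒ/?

/z/ is the voiced alveolar fricative and /ʒ/ is the voiced postalveolar fricative. Both are [-round], [+continuant], [-dorsal], [-labial]. /z/ is [+anterior] while /ʒ/ is [-anterior]; /z/ is [-distributed] while /ʒ/ is [+distributed], so the distinguishing features are [anterior], [distributed].

[anterior], [distributed]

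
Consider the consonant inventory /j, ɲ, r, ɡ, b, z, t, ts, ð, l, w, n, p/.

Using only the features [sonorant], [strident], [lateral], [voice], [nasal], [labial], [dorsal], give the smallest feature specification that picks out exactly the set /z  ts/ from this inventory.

The target set is precisely the extension of [+strident] in this inventory.

[+strident]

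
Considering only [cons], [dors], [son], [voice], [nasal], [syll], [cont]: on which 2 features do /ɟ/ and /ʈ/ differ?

[voice], [dorsal]

The two segments share [+consonantal], [-sonorant], [-nasal], [-syllabic], [-continuant]. The only features from the list on which they differ: /ɟ/ is [+voice] while /ʈ/ is [-voice]; /ɟ/ is [+dorsal] while /ʈ/ is [-dorsal].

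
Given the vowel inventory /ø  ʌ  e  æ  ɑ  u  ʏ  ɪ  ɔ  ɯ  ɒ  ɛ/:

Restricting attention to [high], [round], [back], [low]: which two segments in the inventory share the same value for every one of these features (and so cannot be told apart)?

/e/ (mid front unrounded tense vowel) and /ɛ/ (mid front unrounded lax vowel) are both [-high], [-round], [-back], [-low], so none of the listed features separates them. (They do differ in [tense], which is not among the given features.) Every other pair in the inventory differs on at least one listed feature.

e, ɛ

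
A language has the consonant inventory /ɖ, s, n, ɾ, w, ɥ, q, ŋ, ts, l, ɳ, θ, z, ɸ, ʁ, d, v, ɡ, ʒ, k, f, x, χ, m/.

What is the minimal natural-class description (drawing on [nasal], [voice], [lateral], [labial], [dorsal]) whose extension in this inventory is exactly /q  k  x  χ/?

The class [−voice], [+dorsal] has exactly /q, k, x, χ/ as its extension in this inventory. No smaller conjunction from the listed features achieves this: [+dorsal] alone would also admit /w, ɥ, ŋ, ʁ, …/; [−voice] alone would also admit /s, ts, θ, ɸ, …/; and checking the remaining single features turns up none with this extension.

[−voice, +dorsal]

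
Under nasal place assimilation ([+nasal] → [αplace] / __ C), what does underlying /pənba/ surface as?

The only nasal preceding a consonant is /n/ before /b/. /b/ is [+labial], so /n/ → /m/, giving [pəmba].

[pəmba]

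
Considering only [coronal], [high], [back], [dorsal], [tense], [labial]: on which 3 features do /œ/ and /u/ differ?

The two segments share [-coronal], [+dorsal], [+labial]. The only features from the list on which they differ: /œ/ is [-high] while /u/ is [+high]; /œ/ is [-back] while /u/ is [+back]; /œ/ is [-tense] while /u/ is [+tense].

[high], [back], [tense]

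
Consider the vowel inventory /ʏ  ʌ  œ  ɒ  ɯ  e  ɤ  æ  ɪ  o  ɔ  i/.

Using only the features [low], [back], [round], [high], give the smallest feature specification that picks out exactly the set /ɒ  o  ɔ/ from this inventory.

/ɒ, o, ɔ/ are all [+back], [+round], and no other segment in the inventory matches both values. Dropping any one of them over-generates: [+round] alone would also admit /ʏ, œ/; [+back] alone would also admit /ʌ, ɯ, ɤ/. No other single listed feature picks out exactly this set either, so fewer than two features will not do.

[+back, +round]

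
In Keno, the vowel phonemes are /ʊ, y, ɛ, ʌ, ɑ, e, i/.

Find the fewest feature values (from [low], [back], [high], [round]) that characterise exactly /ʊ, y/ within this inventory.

Every target segment is [+round] and no other inventory member is, so one feature is enough.

[+round]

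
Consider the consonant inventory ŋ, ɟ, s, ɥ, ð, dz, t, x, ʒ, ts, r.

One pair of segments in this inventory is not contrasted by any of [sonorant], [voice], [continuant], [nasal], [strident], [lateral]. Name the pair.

r, ɥ

Both /r/ and /ɥ/ are [+sonorant], [+voice], [+continuant], [−nasal], [−strident], [−lateral]. Since the list omits [labial], [round] and [dorsal] — which do distinguish the alveolar trill from the labial-palatal glide — this pair collapses; all other pairs remain distinct.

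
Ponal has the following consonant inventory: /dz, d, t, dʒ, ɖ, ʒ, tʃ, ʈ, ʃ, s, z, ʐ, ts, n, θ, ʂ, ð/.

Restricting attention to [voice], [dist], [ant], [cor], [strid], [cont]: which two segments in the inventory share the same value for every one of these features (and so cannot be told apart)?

/n/ (alveolar nasal) and /d/ (voiced alveolar stop) are both [+voice], [-distributed], [+anterior], [+coronal], [-strident], [-continuant], so none of the listed features separates them. (They do differ in [sonorant] and [nasal], which are not among the given features.) Every other pair in the inventory differs on at least one listed feature.

n, d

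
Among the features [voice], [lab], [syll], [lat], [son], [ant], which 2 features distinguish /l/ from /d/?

The two segments share [+voice], [-labial], [-syllabic], [+anterior]. The only features from the list on which they differ: /l/ is [+sonorant] while /d/ is [-sonorant]; /l/ is [+lateral] while /d/ is [-lateral].

[sonorant], [lateral]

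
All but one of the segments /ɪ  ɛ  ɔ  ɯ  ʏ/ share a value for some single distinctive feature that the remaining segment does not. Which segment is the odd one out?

ɯ

/ɪ, ɔ, ʏ, ɛ/ are all [−tense], but /ɯ/ (high back unrounded vowel) is [+tense]. No other single segment can be removed to leave a set sharing one feature value that the removed segment lacks, so /ɯ/ is the odd one out.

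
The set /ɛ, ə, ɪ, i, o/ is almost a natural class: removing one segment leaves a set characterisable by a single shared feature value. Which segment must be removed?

o

/ə, ɛ, ɪ, i/ are all [-round], but /o/ (mid back rounded tense vowel) is [+round]. No other single segment can be removed to leave a set sharing one feature value that the removed segment lacks, so /o/ is the odd one out.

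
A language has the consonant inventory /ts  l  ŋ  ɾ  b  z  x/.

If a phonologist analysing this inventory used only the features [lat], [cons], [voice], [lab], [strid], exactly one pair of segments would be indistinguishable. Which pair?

On the given features, /ɾ/ and /ŋ/ have an identical profile: [-lateral], [+consonantal], [+voice], [-labial], [-strident]. No other two segments in the inventory coincide on all 5 features. (They do differ in [nasal], [coronal] and [dorsal], which are not among the given features.)

ɾ, ŋ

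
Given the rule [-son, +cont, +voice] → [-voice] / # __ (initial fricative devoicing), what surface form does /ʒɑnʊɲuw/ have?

/ʒ/ satisfies [-son, +cont, +voice] and sits in # __. The [-voice] counterpart of the voiced postalveolar fricative is /ʃ/. Other segments in /ʒɑnʊɲuw/ either fail the structural description or are not in the environment, so the surface form is [ʃɑnʊɲuw].

[ʃɑnʊɲuw]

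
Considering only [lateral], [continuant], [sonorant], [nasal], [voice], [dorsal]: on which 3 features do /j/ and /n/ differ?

The two segments share [-lateral], [+sonorant], [+voice]. The only features from the list on which they differ: /j/ is [-nasal] while /n/ is [+nasal]; /j/ is [+continuant] while /n/ is [-continuant]; /j/ is [+dorsal] while /n/ is [-dorsal].

[nasal], [continuant], [dorsal]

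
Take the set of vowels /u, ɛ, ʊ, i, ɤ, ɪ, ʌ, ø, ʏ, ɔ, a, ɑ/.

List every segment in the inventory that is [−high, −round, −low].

First, the [−high] segments are /ɛ, ɤ, ʌ, ø, ɔ, a, ɑ/.
Within that set, [−round] gives /ɛ, ɤ, ʌ, a, ɑ/.
Among these, [−low] leaves /ɛ, ɤ, ʌ/.

ɛ, ɤ, ʌ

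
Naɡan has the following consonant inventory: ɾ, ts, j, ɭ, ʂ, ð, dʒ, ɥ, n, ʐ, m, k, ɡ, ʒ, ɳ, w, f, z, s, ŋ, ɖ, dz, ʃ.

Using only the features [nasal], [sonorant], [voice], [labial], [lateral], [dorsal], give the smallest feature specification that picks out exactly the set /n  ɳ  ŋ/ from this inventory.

/n, ɳ, ŋ/ are all [+nasal], [−labial], and no other segment in the inventory matches both values. Dropping any one of them over-generates: [−labial] alone would also admit /ɾ, ts, j, ɭ, …/; [+nasal] alone would also admit /m/. No other single listed feature picks out exactly this set either, so fewer than two features will not do.

[+nasal, −labial]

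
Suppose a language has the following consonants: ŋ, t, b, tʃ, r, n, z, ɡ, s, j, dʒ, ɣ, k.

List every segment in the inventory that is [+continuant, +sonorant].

Among the inventory, the [+continuant] segments are /r, z, s, j, ɣ/.
Among these, [+sonorant] leaves /r, j/.

r, j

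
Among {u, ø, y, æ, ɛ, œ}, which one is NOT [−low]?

æ

/æ/ is the low front unrounded vowel, which is [+low]; the rest — /y, ø, œ, u, ɛ/ — are [−low].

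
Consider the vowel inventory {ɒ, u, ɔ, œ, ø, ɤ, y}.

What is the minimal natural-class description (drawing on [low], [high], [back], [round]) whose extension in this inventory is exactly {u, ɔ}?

The class [-low], [+back], [+round] has exactly /u, ɔ/ as its extension in this inventory. No smaller conjunction from the listed features achieves this: [+back, +round] alone would also admit /ɒ/; [-low, +round] alone would also admit /œ, ø, y/; [-low, +back] alone would also admit /ɤ/; and checking the remaining two-feature bundles turns up none with this extension.

[-low, +back, +round]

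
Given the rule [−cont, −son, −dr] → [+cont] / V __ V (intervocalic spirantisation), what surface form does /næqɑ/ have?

[næχɑ]

Only /q/ occurs between two vowels (/æ/ __ /ɑ/) and matches the structural description. It is a voiceless uvular stop, so [−cont, −son, −dr] holds; changing it to [+continuant] with all other features held fixed yields /χ/ (voiceless uvular fricative). No other segment meets both the structural description and the environment, so the output is [næχɑ].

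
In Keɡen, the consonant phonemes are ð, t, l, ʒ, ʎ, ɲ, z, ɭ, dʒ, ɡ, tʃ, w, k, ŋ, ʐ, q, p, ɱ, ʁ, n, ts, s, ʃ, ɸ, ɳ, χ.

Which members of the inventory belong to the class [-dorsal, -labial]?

Among the inventory, the [-dorsal] segments are /ð, t, l, ʒ, z, ɭ, dʒ, tʃ, ʐ, p, ɱ, n, ts, s, ʃ, ɸ, ɳ/.
Then [-labial] leaves /ð, t, l, ʒ, z, ɭ, dʒ, tʃ, ʐ, n, ts, s, ʃ, ɳ/.

ð, t, l, ʒ, z, ɭ, dʒ, tʃ, ʐ, n, ts, s, ʃ, ɳ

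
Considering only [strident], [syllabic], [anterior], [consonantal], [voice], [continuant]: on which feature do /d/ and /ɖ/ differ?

[anterior]

The two segments share [−strident], [−syllabic], [+consonantal], [+voice], [−continuant]. The only feature from the list on which they differ: /d/ is [+anterior] while /ɖ/ is [−anterior].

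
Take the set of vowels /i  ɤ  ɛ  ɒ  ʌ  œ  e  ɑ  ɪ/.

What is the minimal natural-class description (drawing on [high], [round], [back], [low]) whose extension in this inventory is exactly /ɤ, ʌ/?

/ɤ, ʌ/ are all [−low], [+back], and no other segment in the inventory matches both values. Dropping any one of them over-generates: [+back] alone would also admit /ɒ, ɑ/; [−low] alone would also admit /i, ɛ, œ, e, …/. No other single listed feature picks out exactly this set either, so fewer than two features will not do.

[−low, +back]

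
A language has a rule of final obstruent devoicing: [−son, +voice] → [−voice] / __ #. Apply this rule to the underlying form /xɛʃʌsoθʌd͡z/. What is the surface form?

[xɛʃʌsoθʌt͡s]

The only segment in the rule's environment that also matches [−son, +voice] is /d͡z/. Applying [−voice] turns the voiced alveolar affricate into /t͡s/ (voiceless alveolar affricate), giving [xɛʃʌsoθʌt͡s].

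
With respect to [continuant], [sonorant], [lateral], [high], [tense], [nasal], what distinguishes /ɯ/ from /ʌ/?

[high], [tense]

The two segments share [+continuant], [+sonorant], [−lateral], [−nasal]. The only features from the list on which they differ: /ɯ/ is [+high] while /ʌ/ is [−high]; /ɯ/ is [+tense] while /ʌ/ is [−tense].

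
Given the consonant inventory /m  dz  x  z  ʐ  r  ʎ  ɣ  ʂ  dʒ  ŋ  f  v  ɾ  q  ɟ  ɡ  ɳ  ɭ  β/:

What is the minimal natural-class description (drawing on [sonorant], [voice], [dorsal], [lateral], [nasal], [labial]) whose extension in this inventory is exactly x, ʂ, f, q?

[−voice]

/x, ʂ, f, q/ are exactly the [−voice] segments in the inventory, so a single feature suffices.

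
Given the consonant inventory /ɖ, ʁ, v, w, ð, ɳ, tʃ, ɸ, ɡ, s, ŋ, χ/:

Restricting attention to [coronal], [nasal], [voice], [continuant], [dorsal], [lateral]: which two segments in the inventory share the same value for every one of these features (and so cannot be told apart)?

Both /w/ and /ʁ/ are [-coronal], [-nasal], [+voice], [+continuant], [+dorsal], [-lateral]. Since the list omits [labial], [round] and [high] — which do distinguish the labial-velar glide from the voiced uvular fricative — this pair collapses; all other pairs remain distinct.

w, ʁ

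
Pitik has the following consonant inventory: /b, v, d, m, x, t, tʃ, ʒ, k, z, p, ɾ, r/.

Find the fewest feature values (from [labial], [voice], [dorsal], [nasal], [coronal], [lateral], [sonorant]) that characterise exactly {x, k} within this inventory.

[+dorsal]

The target set is precisely the extension of [+dorsal] in this inventory.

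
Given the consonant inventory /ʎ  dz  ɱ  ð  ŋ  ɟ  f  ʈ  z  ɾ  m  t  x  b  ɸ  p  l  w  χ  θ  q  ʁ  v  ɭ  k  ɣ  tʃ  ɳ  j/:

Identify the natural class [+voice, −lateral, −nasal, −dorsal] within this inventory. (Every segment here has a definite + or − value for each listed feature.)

The [+voice] segments are /ʎ, dz, ɱ, ð, ŋ, ɟ, z, ɾ, m, b, l, w, ʁ, v, ɭ, ɣ, ɳ, j/.
Then [−lateral] gives /dz, ɱ, ð, ŋ, ɟ, z, ɾ, m, b, w, ʁ, v, ɣ, ɳ, j/.
Among these, [−nasal] gives /dz, ð, ɟ, z, ɾ, b, w, ʁ, v, ɣ, j/.
Within that set, [−dorsal] leaves /dz, ð, z, ɾ, b, v/.

dz, ð, z, ɾ, b, v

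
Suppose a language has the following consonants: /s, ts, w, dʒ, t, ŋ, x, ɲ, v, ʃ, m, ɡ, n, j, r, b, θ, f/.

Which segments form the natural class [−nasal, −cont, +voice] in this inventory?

Eliminate segments failing any feature: /s, w, x, v, ʃ, j, r, θ, f/ are [+continuant]; /ts, t/ are [−voice]; /ŋ, ɲ, m, n/ are [+nasal]. The remaining /dʒ, ɡ, b/ satisfy [−nasal], [−continuant], [+voice].

dʒ, ɡ, b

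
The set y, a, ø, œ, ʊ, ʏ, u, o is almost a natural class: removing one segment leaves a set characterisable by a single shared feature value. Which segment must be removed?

The remaining segments after removing /a/ share [+round]; /a/ (low unrounded vowel) is [−round]. For every other candidate removal, the leftover set fails to share any single feature value that the removed segment lacks.

a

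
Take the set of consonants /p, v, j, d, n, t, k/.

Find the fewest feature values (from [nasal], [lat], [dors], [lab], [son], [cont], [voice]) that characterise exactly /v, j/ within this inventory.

[+cont]

Every target segment is [+continuant] and no other inventory member is, so one feature is enough.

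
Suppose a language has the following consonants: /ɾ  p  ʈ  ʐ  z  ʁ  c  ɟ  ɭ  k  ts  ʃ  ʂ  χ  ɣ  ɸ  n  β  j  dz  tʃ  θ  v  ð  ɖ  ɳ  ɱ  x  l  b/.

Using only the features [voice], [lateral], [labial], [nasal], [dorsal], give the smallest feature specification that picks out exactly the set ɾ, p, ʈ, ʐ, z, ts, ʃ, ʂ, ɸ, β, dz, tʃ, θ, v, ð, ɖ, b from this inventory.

[−nasal, −lateral, −dorsal]

The class [−nasal], [−lateral], [−dorsal] has exactly /ɾ, p, ʈ, ʐ, z, ts, ʃ, ʂ, ɸ, β, dz, tʃ, θ, v, ð, ɖ, b/ as its extension in this inventory. No smaller conjunction from the listed features achieves this: [−lateral, −dorsal] alone would also admit /n, ɳ, ɱ/; [−nasal, −dorsal] alone would also admit /ɭ, l/; [−nasal, −lateral] alone would also admit /ʁ, c, ɟ, k, …/; and checking the remaining two-feature bundles turns up none with this extension.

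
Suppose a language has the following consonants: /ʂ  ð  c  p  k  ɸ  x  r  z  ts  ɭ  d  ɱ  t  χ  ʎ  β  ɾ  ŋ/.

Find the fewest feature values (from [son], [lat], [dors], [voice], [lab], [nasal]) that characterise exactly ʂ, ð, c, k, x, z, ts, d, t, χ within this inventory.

[−son, −lab]

/ʂ, ð, c, k, x, z, ts, d, t, χ/ are all [−sonorant], [−labial], and no other segment in the inventory matches both values. Dropping any one of them over-generates: [−labial] alone would also admit /r, ɭ, ʎ, ɾ, …/; [−sonorant] alone would also admit /p, ɸ, β/. No other single listed feature picks out exactly this set either, so fewer than two features will not do.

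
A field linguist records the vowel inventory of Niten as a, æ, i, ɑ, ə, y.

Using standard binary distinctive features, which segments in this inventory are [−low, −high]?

ə

The [−low] segments are /i, ə, y/.
Of those, [−high] leaves /ə/.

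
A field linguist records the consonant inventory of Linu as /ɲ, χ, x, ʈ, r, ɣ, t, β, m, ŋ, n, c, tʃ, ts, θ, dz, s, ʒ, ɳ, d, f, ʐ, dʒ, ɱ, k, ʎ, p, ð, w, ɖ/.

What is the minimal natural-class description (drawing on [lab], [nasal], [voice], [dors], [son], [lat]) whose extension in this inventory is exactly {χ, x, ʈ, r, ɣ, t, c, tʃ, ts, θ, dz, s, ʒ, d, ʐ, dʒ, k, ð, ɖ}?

/χ, x, ʈ, r, ɣ, t, c, tʃ, ts, θ, dz, s, ʒ, d, ʐ, dʒ, k, ð, ɖ/ are all [−nasal], [−lateral], [−labial], and no other segment in the inventory matches all three values. Dropping any one of them over-generates: [−lateral, −labial] alone would also admit /ɲ, ŋ, n, ɳ/; [−nasal, −labial] alone would also admit /ʎ/; [−nasal, −lateral] alone would also admit /β, f, p, w/. No other combination of two listed features picks out exactly this set either, so fewer than three features will not do.

[−nasal, −lat, −lab]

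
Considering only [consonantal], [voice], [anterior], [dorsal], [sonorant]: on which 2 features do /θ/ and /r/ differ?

The two segments share [+consonantal], [+anterior], [−dorsal]. The only features from the list on which they differ: /θ/ is [−sonorant] while /r/ is [+sonorant]; /θ/ is [−voice] while /r/ is [+voice].

[sonorant], [voice]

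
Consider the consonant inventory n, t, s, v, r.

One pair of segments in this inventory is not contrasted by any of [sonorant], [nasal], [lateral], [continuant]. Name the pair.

v, s

/v/ (voiced labiodental fricative) and /s/ (voiceless alveolar fricative) are both [−sonorant], [−nasal], [−lateral], [+continuant], so none of the listed features separates them. (They do differ in [voice], [labial] and [coronal], which are not among the given features.) Every other pair in the inventory differs on at least one listed feature.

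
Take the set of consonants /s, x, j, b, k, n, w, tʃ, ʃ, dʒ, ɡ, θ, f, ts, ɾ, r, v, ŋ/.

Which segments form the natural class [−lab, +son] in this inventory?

j, n, ɾ, r, ŋ

Eliminate segments failing any feature: /s, x, k, tʃ, ʃ, dʒ, ɡ, θ, ts/ are [−sonorant]; /b, w, f, v/ are [+labial]. The remaining /j, n, ɾ, r, ŋ/ satisfy [−labial], [+sonorant].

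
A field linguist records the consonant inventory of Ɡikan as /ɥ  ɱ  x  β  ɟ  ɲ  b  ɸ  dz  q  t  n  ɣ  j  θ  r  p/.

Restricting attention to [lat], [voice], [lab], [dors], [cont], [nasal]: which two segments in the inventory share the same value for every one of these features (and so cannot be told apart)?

Both /ɣ/ and /j/ are [−lateral], [+voice], [−labial], [+dorsal], [+continuant], [−nasal]. Since the list omits [sonorant] and [back] — which do distinguish the voiced velar fricative from the palatal glide — this pair collapses; all other pairs remain distinct.

ɣ, j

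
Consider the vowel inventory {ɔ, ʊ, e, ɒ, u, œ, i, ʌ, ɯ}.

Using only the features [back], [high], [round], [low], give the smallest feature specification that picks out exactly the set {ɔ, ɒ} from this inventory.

[-high, +back, +round]

Every target segment is [-high], [+back], [+round]; each remaining inventory member fails at least one of these. Each conjunct is needed — [+back, +round] alone would also admit /ʊ, u/; [-high, +round] alone would also admit /œ/; [-high, +back] alone would also admit /ʌ/ — and no other combination of two listed features has exactly this extension, so three is the minimum.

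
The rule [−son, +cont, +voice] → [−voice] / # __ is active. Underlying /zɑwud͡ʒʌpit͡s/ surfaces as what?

[sɑwud͡ʒʌpit͡s]

The only segment in the rule's environment that also matches [−son, +cont, +voice] is /z/. Applying [−voice] turns the voiced alveolar fricative into /s/ (voiceless alveolar fricative), giving [sɑwud͡ʒʌpit͡s].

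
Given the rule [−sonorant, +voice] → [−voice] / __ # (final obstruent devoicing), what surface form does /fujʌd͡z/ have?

/d͡z/ satisfies [−sonorant, +voice] and sits in __ #. The [−voice] counterpart of the voiced alveolar affricate is /t͡s/. Other segments in /fujʌd͡z/ either fail the structural description or are not in the environment, so the surface form is [fujʌt͡s].

[fujʌt͡s]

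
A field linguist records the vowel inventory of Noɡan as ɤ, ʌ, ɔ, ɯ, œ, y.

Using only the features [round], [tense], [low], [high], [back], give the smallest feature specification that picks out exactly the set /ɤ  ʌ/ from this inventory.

/ɤ, ʌ/ are all [−high], [−round], and no other segment in the inventory matches both values. Dropping any one of them over-generates: [−round] alone would also admit /ɯ/; [−high] alone would also admit /ɔ, œ/. No other single listed feature picks out exactly this set either, so fewer than two features will not do.

[−high, −round]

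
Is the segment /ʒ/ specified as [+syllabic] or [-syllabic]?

As the voiced postalveolar fricative, /ʒ/ is [-syllabic].

[-syllabic]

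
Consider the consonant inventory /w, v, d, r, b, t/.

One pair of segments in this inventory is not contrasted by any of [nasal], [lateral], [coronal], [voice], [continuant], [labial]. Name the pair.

On the given features, /w/ and /v/ have an identical profile: [−nasal], [−lateral], [−coronal], [+voice], [+continuant], [+labial]. No other two segments in the inventory coincide on all 6 features. (They do differ in [sonorant], [round] and [dorsal], which are not among the given features.)

w, v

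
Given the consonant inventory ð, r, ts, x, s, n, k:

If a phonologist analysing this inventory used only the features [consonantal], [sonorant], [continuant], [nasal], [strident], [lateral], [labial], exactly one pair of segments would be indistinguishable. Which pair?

ð, x

/ð/ (voiced dental fricative) and /x/ (voiceless velar fricative) are both [+consonantal], [-sonorant], [+continuant], [-nasal], [-strident], [-lateral], [-labial], so none of the listed features separates them. (They do differ in [voice], [coronal] and [dorsal], which are not among the given features.) Every other pair in the inventory differs on at least one listed feature.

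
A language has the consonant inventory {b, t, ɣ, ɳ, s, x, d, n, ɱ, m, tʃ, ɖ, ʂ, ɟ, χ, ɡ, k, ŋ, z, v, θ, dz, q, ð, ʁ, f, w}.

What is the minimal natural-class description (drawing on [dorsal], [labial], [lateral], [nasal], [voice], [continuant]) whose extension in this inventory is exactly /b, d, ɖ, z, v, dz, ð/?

[+voice, -nasal, -dorsal]

The class [+voice], [-nasal], [-dorsal] has exactly /b, d, ɖ, z, v, dz, ð/ as its extension in this inventory. No smaller conjunction from the listed features achieves this: [-nasal, -dorsal] alone would also admit /t, s, tʃ, ʂ, …/; [+voice, -dorsal] alone would also admit /ɳ, n, ɱ, m/; [+voice, -nasal] alone would also admit /ɣ, ɟ, ɡ, ʁ, …/; and checking the remaining two-feature bundles turns up none with this extension.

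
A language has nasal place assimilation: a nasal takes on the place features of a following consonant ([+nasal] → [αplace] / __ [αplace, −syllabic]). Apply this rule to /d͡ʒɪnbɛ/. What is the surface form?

The only nasal preceding a consonant is /n/ before /b/. /b/ is [+labial], so /n/ → /m/, giving [d͡ʒɪmbɛ].

[d͡ʒɪmbɛ]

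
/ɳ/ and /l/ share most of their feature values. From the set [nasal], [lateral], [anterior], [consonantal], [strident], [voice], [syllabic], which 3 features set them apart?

/ɳ/ (retroflex nasal) and /l/ (alveolar lateral approximant) agree on [+consonantal], [−strident], [+voice], [−syllabic]. They differ on [nasal] (/ɳ/ [+], /l/ [−]), [lateral] (/ɳ/ [−], /l/ [+]), [anterior] (/ɳ/ [−], /l/ [+]).

[nasal], [lateral], [anterior]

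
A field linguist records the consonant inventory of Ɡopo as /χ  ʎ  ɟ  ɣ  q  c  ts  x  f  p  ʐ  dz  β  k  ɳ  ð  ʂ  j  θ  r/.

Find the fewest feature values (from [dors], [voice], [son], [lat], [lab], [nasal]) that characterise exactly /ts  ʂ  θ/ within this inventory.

The class [−voice], [−labial], [−dorsal] has exactly /ts, ʂ, θ/ as its extension in this inventory. No smaller conjunction from the listed features achieves this: [−labial, −dorsal] alone would also admit /ʐ, dz, ɳ, ð, …/; [−voice, −dorsal] alone would also admit /f, p/; [−voice, −labial] alone would also admit /χ, q, c, x, …/; and checking the remaining two-feature bundles turns up none with this extension.

[−voice, −lab, −dors]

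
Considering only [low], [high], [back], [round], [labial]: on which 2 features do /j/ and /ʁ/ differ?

/j/ (palatal glide) and /ʁ/ (voiced uvular fricative) agree on [−low], [−round], [−labial]. They differ on [high] (/j/ [+], /ʁ/ [−]), [back] (/j/ [−], /ʁ/ [+]).

[high], [back]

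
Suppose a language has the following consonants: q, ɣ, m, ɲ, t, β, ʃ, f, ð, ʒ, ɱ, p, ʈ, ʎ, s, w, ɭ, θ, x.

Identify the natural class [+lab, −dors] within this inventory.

Eliminate segments failing any feature: /q, ɣ, ɲ, t, ʃ, ð, ʒ, ʈ, ʎ, s, ɭ, θ, x/ are [−labial]; /w/ is [+dorsal]. The remaining /m, β, f, ɱ, p/ satisfy [+labial], [−dorsal].

m, β, f, ɱ, p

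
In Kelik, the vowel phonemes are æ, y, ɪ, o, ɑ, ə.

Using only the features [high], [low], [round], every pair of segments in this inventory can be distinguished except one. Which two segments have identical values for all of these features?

ɑ, æ

/ɑ/ (low back unrounded vowel) and /æ/ (low front unrounded vowel) are both [−high], [+low], [−round], so none of the listed features separates them. (They do differ in [back], which is not among the given features.) Every other pair in the inventory differs on at least one listed feature.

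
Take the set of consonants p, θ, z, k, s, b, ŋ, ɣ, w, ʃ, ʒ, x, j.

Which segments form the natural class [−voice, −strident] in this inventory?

Eliminate segments failing any feature: /z, b, ŋ, ɣ, w, ʒ, j/ are [+voice]; /s, ʃ/ are [+strident]. The remaining /p, θ, k, x/ satisfy [−voice], [−strident].

p, θ, k, x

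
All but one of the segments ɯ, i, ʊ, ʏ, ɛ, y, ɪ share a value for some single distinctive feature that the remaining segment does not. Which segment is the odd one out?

ɛ

/i, ʊ, ʏ, ɪ, ɯ, y/ are all [+high], but /ɛ/ (mid front unrounded lax vowel) is [-high]. No other single segment can be removed to leave a set sharing one feature value that the removed segment lacks, so /ɛ/ is the odd one out.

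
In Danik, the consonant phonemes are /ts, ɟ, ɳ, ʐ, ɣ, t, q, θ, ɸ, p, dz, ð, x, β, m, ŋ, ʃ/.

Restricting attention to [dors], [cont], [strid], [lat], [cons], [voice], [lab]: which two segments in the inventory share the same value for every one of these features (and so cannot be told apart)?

/ɟ/ (voiced palatal stop) and /ŋ/ (velar nasal) are both [+dorsal], [-continuant], [-strident], [-lateral], [+consonantal], [+voice], [-labial], so none of the listed features separates them. (They do differ in [sonorant], [nasal] and [back], which are not among the given features.) Every other pair in the inventory differs on at least one listed feature.

ɟ, ŋ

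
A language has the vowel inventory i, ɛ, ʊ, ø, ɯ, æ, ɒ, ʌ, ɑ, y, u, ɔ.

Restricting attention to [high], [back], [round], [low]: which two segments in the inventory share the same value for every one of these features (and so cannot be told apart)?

ʊ, u

/ʊ/ (high back rounded lax vowel) and /u/ (high back rounded tense vowel) are both [+high], [+back], [+round], [-low], so none of the listed features separates them. (They do differ in [tense], which is not among the given features.) Every other pair in the inventory differs on at least one listed feature.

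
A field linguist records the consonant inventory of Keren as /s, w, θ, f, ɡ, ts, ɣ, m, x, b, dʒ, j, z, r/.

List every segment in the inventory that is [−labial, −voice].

Checking each segment against [−labial], [−voice]: /s/ (voiceless alveolar fricative), /θ/ (voiceless dental fricative), /ts/ (voiceless alveolar affricate), /x/ (voiceless velar fricative) satisfy every feature; every other segment in the inventory fails at least one.

s, θ, ts, x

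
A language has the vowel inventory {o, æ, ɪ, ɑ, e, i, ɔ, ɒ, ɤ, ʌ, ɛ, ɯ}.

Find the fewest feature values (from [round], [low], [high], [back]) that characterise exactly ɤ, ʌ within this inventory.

[−high, −low, +back, −round]

The class [−high], [−low], [+back], [−round] has exactly /ɤ, ʌ/ as its extension in this inventory. No smaller conjunction from the listed features achieves this: [−low, +back, −round] alone would also admit /ɯ/; [−high, +back, −round] alone would also admit /ɑ/; [−high, −low, −round] alone would also admit /e, ɛ/; [−high, −low, +back] alone would also admit /o, ɔ/; and checking the remaining three-feature bundles turns up none with this extension.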